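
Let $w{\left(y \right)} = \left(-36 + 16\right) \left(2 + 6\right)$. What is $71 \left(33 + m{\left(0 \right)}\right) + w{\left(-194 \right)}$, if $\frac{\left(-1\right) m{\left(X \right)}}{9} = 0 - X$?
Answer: $2183$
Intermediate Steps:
$m{\left(X \right)} = 9 X$ ($m{\left(X \right)} = - 9 \left(0 - X\right) = - 9 \left(- X\right) = 9 X$)
$w{\left(y \right)} = -160$ ($w{\left(y \right)} = \left(-20\right) 8 = -160$)
$71 \left(33 + m{\left(0 \right)}\right) + w{\left(-194 \right)} = 71 \left(33 + 9 \cdot 0\right) - 160 = 71 \left(33 + 0\right) - 160 = 71 \cdot 33 - 160 = 2343 - 160 = 2183$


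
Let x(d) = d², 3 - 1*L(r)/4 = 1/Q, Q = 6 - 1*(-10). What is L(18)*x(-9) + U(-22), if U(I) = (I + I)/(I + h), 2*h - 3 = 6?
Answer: 133597/140 ≈ 954.26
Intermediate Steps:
h = 9/2 (h = 3/2 + (½)*6 = 3/2 + 3 = 9/2 ≈ 4.5000)
U(I) = 2*I/(9/2 + I) (U(I) = (I + I)/(I + 9/2) = (2*I)/(9/2 + I) = 2*I/(9/2 + I))
Q = 16 (Q = 6 + 10 = 16)
L(r) = 47/4 (L(r) = 12 - 4/16 = 12 - 4*1/16 = 12 - ¼ = 47/4)
L(18)*x(-9) + U(-22) = (47/4)*(-9)² + 4*(-22)/(9 + 2*(-22)) = (47/4)*81 + 4*(-22)/(9 - 44) = 3807/4 + 4*(-22)/(-35) = 3807/4 + 4*(-22)*(-1/35) = 3807/4 + 88/35 = 133597/140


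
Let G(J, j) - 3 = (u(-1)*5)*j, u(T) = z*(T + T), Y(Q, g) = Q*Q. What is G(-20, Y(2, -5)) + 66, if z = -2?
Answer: 149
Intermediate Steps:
Y(Q, g) = Q**2
u(T) = -4*T (u(T) = -2*(T + T) = -4*T)
G(J, j) = 3 + 20*j (G(J, j) = 3 + (-4*(-1)*5)*j = 3 + (4*5)*j = 3 + 20*j)
G(-20, Y(2, -5)) + 66 = (3 + 20*2**2) + 66 = (3 + 20*4) + 66 = (3 + 80) + 66 = 83 + 66 = 149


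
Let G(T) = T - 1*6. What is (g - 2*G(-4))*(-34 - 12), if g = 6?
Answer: -1196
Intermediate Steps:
G(T) = -6 + T (G(T) = T - 6 = -6 + T)
(g - 2*G(-4))*(-34 - 12) = (6 - 2*(-6 - 4))*(-34 - 12) = (6 - 2*(-10))*(-46) = (6 + 20)*(-46) = 26*(-46) = -1196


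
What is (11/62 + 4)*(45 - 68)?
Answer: -5957/62 ≈ -96.081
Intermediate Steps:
(11/62 + 4)*(45 - 68) = (11*(1/62) + 4)*(-23) = (11/62 + 4)*(-23) = (259/62)*(-23) = -5957/62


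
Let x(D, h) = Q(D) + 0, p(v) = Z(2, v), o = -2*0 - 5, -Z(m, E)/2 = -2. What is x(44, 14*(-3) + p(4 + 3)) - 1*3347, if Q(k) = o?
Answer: -3352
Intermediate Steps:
Z(m, E) = 4 (Z(m, E) = -2*(-2) = 4)
o = -5 (o = 0 - 5 = -5)
Q(k) = -5
p(v) = 4
x(D, h) = -5 (x(D, h) = -5 + 0 = -5)
x(44, 14*(-3) + p(4 + 3)) - 1*3347 = -5 - 1*3347 = -5 - 3347 = -3352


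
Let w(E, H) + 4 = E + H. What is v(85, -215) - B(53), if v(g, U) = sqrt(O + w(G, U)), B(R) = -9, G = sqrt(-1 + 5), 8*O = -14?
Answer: 9 + 5*I*sqrt(35)/2 ≈ 9.0 + 14.79*I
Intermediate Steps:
O = -7/4 (O = (1/8)*(-14) = -7/4 ≈ -1.7500)
G = 2 (G = sqrt(4) = 2)
w(E, H) = -4 + E + H (w(E, H) = -4 + (E + H) = -4 + E + H)
v(g, U) = sqrt(-15/4 + U) (v(g, U) = sqrt(-7/4 + (-4 + 2 + U)) = sqrt(-7/4 + (-2 + U)) = sqrt(-15/4 + U))
v(85, -215) - B(53) = sqrt(-15 + 4*(-215))/2 - 1*(-9) = sqrt(-15 - 860)/2 + 9 = sqrt(-875)/2 + 9 = (5*I*sqrt(35))/2 + 9 = 5*I*sqrt(35)/2 + 9 = 9 + 5*I*sqrt(35)/2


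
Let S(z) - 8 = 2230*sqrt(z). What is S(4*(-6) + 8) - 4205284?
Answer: -4205276 + 8920*I ≈ -4.2053e+6 + 8920.0*I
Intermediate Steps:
S(z) = 8 + 2230*sqrt(z)
S(4*(-6) + 8) - 4205284 = (8 + 2230*sqrt(4*(-6) + 8)) - 4205284 = (8 + 2230*sqrt(-24 + 8)) - 4205284 = (8 + 2230*sqrt(-16)) - 4205284 = (8 + 2230*(4*I)) - 4205284 = (8 + 8920*I) - 4205284 = -4205276 + 8920*I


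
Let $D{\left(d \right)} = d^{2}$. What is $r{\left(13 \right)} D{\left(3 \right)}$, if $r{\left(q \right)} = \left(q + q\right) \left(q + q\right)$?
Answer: $6084$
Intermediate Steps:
$r{\left(q \right)} = 4 q^{2}$ ($r{\left(q \right)} = 2 q 2 q = 4 q^{2}$)
$r{\left(13 \right)} D{\left(3 \right)} = 4 \cdot 13^{2} \cdot 3^{2} = 4 \cdot 169 \cdot 9 = 676 \cdot 9 = 6084$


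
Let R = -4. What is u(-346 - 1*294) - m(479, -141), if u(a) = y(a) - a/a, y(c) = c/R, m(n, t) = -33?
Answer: 192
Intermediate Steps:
y(c) = -c/4 (y(c) = c/(-4) = c*(-1/4) = -c/4)
u(a) = -1 - a/4 (u(a) = -a/4 - a/a = -a/4 - 1*1 = -a/4 - 1 = -1 - a/4)
u(-346 - 1*294) - m(479, -141) = (-1 - (-346 - 1*294)/4) - 1*(-33) = (-1 - (-346 - 294)/4) + 33 = (-1 - 1/4*(-640)) + 33 = (-1 + 160) + 33 = 159 + 33 = 192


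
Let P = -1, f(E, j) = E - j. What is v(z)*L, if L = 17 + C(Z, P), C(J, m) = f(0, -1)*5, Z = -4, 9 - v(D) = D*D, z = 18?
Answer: -6930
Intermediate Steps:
v(D) = 9 - D² (v(D) = 9 - D*D = 9 - D²)
C(J, m) = 5 (C(J, m) = (0 - 1*(-1))*5 = (0 + 1)*5 = 1*5 = 5)
L = 22 (L = 17 + 5 = 22)
v(z)*L = (9 - 1*18²)*22 = (9 - 1*324)*22 = (9 - 324)*22 = -315*22 = -6930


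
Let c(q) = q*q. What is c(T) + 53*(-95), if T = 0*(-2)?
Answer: -5035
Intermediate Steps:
T = 0
c(q) = q²
c(T) + 53*(-95) = 0² + 53*(-95) = 0 - 5035 = -5035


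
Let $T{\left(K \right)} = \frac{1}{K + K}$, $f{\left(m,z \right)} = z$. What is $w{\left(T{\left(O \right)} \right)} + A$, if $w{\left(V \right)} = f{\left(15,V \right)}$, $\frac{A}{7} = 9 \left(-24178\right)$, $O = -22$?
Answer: $- \frac{67021417}{44} \approx -1.5232 \cdot 10^{6}$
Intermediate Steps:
$T{\left(K \right)} = \frac{1}{2 K}$
$A = -1523214$ ($A = 7 \cdot 9 \left(-24178\right) = 7 \left(-217602\right) = -1523214$)
$w{\left(V \right)} = V$
$w{\left(T{\left(O \right)} \right)} + A = \frac{1}{2 \left(-22\right)} - 1523214 = \frac{1}{2} \left(- \frac{1}{22}\right) - 1523214 = - \frac{1}{44} - 1523214 = - \frac{67021417}{44}$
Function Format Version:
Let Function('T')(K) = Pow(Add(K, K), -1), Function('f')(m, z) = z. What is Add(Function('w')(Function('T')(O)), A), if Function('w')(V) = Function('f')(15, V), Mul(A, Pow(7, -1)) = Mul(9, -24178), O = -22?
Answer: Rational(-67021417, 44) ≈ -1.5232e+6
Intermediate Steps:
Function('T')(K) = Mul(Rational(1, 2), Pow(K, -1)) (Function('T')(K) = Pow(Mul(2, K), -1) = Mul(Rational(1, 2), Pow(K, -1)))
A = -1523214 (A = Mul(7, Mul(9, -24178)) = Mul(7, -217602) = -1523214)
Function('w')(V) = V
Add(Function('w')(Function('T')(O)), A) = Add(Mul(Rational(1, 2), Pow(-22, -1)), -1523214) = Add(Mul(Rational(1, 2), Rational(-1, 22)), -1523214) = Add(Rational(-1, 44), -1523214) = Rational(-67021417, 44)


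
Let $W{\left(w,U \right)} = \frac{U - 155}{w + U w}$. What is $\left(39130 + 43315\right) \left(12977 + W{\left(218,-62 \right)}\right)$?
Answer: $\frac{14227398687535}{13298} \approx 1.0699 \cdot 10^{9}$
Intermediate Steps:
$W{\left(w,U \right)} = \frac{-155 + U}{w + U w}$
$\left(39130 + 43315\right) \left(12977 + W{\left(218,-62 \right)}\right) = \left(39130 + 43315\right) \left(12977 + \frac{-155 - 62}{218 \left(1 - 62\right)}\right) = 82445 \left(12977 + \frac{1}{218} \frac{1}{-61} \left(-217\right)\right) = 82445 \left(12977 + \frac{1}{218} \left(- \frac{1}{61}\right) \left(-217\right)\right) = 82445 \left(12977 + \frac{217}{13298}\right) = 82445 \cdot \frac{172568363}{13298} = \frac{14227398687535}{13298}$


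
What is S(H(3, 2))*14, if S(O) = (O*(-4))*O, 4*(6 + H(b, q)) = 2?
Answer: -1694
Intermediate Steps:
H(b, q) = -11/2 (H(b, q) = -6 + (¼)*2 = -6 + ½ = -11/2)
S(O) = -4*O² (S(O) = (-4*O)*O = -4*O²)
S(H(3, 2))*14 = -4*(-11/2)²*14 = -4*121/4*14 = -121*14 = -1694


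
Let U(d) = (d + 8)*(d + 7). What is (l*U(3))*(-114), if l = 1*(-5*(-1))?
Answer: -62700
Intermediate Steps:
l = 5 (l = 1*5 = 5)
U(d) = (7 + d)*(8 + d) (U(d) = (8 + d)*(7 + d) = (7 + d)*(8 + d))
(l*U(3))*(-114) = (5*(56 + 3² + 15*3))*(-114) = (5*(56 + 9 + 45))*(-114) = (5*110)*(-114) = 550*(-114) = -62700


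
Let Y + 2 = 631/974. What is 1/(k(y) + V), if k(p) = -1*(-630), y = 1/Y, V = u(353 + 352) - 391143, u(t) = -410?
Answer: -1/390923 ≈ -2.5580e-6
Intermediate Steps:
V = -391553 (V = -410 - 391143 = -391553)
Y = -1317/974 (Y = -2 + 631/974 = -1317/974 ≈ -1.3522)
y = -974/1317 (y = 1/(-1317/974) = -974/1317 ≈ -0.73956)
k(p) = 630
1/(k(y) + V) = 1/(630 - 391553) = 1/(-390923) = -1/390923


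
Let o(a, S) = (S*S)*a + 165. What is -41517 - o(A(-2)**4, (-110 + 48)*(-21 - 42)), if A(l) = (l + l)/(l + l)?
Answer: -15298518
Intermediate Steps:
A(l) = 1 (A(l) = (2*l)/((2*l)) = (2*l)*(1/(2*l)) = 1)
o(a, S) = 165 + a*S**2 (o(a, S) = S**2*a + 165 = a*S**2 + 165 = 165 + a*S**2)
-41517 - o(A(-2)**4, (-110 + 48)*(-21 - 42)) = -41517 - (165 + 1**4*((-110 + 48)*(-21 - 42))**2) = -41517 - (165 + 1*(-62*(-63))**2) = -41517 - (165 + 1*3906**2) = -41517 - (165 + 1*15256836) = -41517 - (165 + 15256836) = -41517 - 1*15257001 = -41517 - 15257001 = -15298518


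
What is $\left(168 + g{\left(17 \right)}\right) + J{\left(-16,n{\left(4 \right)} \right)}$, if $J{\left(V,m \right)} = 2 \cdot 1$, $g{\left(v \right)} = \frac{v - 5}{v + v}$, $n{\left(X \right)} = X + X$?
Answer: $\frac{2896}{17} \approx 170.35$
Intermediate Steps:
$n{\left(X \right)} = 2 X$
$g{\left(v \right)} = \frac{-5 + v}{2 v}$
$J{\left(V,m \right)} = 2$
$\left(168 + g{\left(17 \right)}\right) + J{\left(-16,n{\left(4 \right)} \right)} = \left(168 + \frac{-5 + 17}{2 \cdot 17}\right) + 2 = \left(168 + \frac{1}{2} \cdot \frac{1}{17} \cdot 12\right) + 2 = \left(168 + \frac{6}{17}\right) + 2 = \frac{2862}{17} + 2 = \frac{2896}{17}$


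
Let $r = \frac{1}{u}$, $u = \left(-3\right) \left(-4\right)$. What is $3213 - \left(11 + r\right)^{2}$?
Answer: $\frac{444983}{144} \approx 3090.2$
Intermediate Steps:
$u = 12$
$r = \frac{1}{12} \approx 0.083333$
$3213 - \left(11 + r\right)^{2} = 3213 - \left(11 + \frac{1}{12}\right)^{2} = 3213 - \left(\frac{133}{12}\right)^{2} = 3213 - \frac{17689}{144} = \frac{444983}{144}$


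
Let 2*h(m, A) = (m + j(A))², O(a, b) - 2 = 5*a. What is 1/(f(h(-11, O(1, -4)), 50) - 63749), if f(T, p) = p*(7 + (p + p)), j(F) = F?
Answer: -1/58399 ≈ -1.7124e-5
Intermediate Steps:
O(a, b) = 2 + 5*a
h(m, A) = (A + m)²/2 (h(m, A) = (m + A)²/2 = (A + m)²/2)
f(T, p) = p*(7 + 2*p)
1/(f(h(-11, O(1, -4)), 50) - 63749) = 1/(50*(7 + 2*50) - 63749) = 1/(50*(7 + 100) - 63749) = 1/(50*107 - 63749) = 1/(5350 - 63749) = 1/(-58399) = -1/58399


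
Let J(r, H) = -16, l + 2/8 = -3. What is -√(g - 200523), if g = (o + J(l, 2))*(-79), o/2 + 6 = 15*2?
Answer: -I*√203051 ≈ -450.61*I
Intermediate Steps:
l = -13/4 (l = -¼ - 3 = -13/4 ≈ -3.2500)
o = 48 (o = -12 + 2*(15*2) = -12 + 2*30 = -12 + 60 = 48)
g = -2528 (g = (48 - 16)*(-79) = 32*(-79) = -2528)
-√(g - 200523) = -√(-2528 - 200523) = -√(-203051) = -I*√203051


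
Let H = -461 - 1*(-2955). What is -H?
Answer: -2494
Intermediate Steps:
H = 2494 (H = -461 + 2955 = 2494)
-H = -1*2494 = -2494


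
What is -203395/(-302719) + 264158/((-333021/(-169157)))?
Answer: 13526816447903809/100811784099 ≈ 1.3418e+5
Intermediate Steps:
-203395/(-302719) + 264158/((-333021/(-169157))) = -203395*(-1/302719) + 264158/((-333021*(-1/169157))) = 203395/302719 + 264158/(333021/169157) = 203395/302719 + 264158*(169157/333021) = 203395/302719 + 44684174806/333021 = 13526816447903809/100811784099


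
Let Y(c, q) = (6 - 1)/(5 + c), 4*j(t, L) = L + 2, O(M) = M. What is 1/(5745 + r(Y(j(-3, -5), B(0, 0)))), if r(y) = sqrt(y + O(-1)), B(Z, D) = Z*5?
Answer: 32555/187028474 - sqrt(51)/561085422 ≈ 0.00017405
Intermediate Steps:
B(Z, D) = 5*Z
j(t, L) = 1/2 + L/4 (j(t, L) = (L + 2)/4 = (2 + L)/4 = 1/2 + L/4)
Y(c, q) = 5/(5 + c)
r(y) = sqrt(-1 + y) (r(y) = sqrt(y - 1) = sqrt(-1 + y))
1/(5745 + r(Y(j(-3, -5), B(0, 0)))) = 1/(5745 + sqrt(-1 + 5/(5 + (1/2 + (1/4)*(-5))))) = 1/(5745 + sqrt(-1 + 5/(5 + (1/2 - 5/4)))) = 1/(5745 + sqrt(-1 + 5/(5 - 3/4))) = 1/(5745 + sqrt(-1 + 5/(17/4))) = 1/(5745 + sqrt(-1 + 5*(4/17))) = 1/(5745 + sqrt(-1 + 20/17)) = 1/(5745 + sqrt(3/17)) = 1/(5745 + sqrt(51)/17)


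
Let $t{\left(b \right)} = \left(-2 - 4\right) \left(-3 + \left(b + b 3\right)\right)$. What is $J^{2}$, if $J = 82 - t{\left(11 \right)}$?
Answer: $107584$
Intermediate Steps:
$t{\left(b \right)} = 18 - 24 b$ ($t{\left(b \right)} = - 6 \left(-3 + \left(b + 3 b\right)\right) = - 6 \left(-3 + 4 b\right) = 18 - 24 b$)
$J = 328$ ($J = 82 - \left(18 - 264\right) = 82 - -246 = 82 + 246 = 328$)
$J^{2} = 328^{2} = 107584$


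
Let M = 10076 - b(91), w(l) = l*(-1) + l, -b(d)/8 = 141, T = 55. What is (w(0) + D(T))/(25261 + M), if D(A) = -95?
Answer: -19/7293 ≈ -0.0026052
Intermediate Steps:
b(d) = -1128 (b(d) = -8*141 = -1128)
w(l) = 0 (w(l) = -l + l = 0)
M = 11204 (M = 10076 - 1*(-1128) = 10076 + 1128 = 11204)
(w(0) + D(T))/(25261 + M) = (0 - 95)/(25261 + 11204) = -95/36465 = -95*1/36465 = -19/7293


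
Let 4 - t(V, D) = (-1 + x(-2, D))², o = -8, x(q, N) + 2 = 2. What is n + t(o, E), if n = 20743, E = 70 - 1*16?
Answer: 20746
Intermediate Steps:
E = 54 (E = 70 - 16 = 54)
x(q, N) = 0 (x(q, N) = -2 + 2 = 0)
t(V, D) = 3 (t(V, D) = 4 - (-1 + 0)² = 4 - 1*(-1)² = 4 - 1*1 = 4 - 1 = 3)
n + t(o, E) = 20743 + 3 = 20746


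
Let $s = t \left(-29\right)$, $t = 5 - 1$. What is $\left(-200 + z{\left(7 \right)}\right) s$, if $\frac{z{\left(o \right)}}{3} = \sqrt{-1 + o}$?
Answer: $23200 - 348 \sqrt{6} \approx 22348.0$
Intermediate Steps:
$t = 4$
$z{\left(o \right)} = 3 \sqrt{-1 + o}$
$s = -116$ ($s = 4 \left(-29\right) = -116$)
$\left(-200 + z{\left(7 \right)}\right) s = \left(-200 + 3 \sqrt{-1 + 7}\right) \left(-116\right) = \left(-200 + 3 \sqrt{6}\right) \left(-116\right) = 23200 - 348 \sqrt{6}$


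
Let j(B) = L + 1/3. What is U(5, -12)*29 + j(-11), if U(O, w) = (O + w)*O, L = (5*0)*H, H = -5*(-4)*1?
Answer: -3044/3 ≈ -1014.7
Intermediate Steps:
H = 20 (H = 20*1 = 20)
L = 0 (L = (5*0)*20 = 0*20 = 0)
U(O, w) = O*(O + w)
j(B) = 1/3 (j(B) = 0 + 1/3 = 1/3)
U(5, -12)*29 + j(-11) = (5*(5 - 12))*29 + 1/3 = (5*(-7))*29 + 1/3 = -35*29 + 1/3 = -1015 + 1/3 = -3044/3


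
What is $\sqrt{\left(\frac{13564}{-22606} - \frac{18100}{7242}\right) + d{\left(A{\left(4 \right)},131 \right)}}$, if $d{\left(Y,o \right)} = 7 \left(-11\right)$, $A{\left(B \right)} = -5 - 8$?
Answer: $\frac{i \sqrt{134175546689630649}}{40928163} \approx 8.9498 i$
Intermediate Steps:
$A{\left(B \right)} = -13$ ($A{\left(B \right)} = -5 - 8 = -13$)
$d{\left(Y,o \right)} = -77$
$\sqrt{\left(\frac{13564}{-22606} - \frac{18100}{7242}\right) + d{\left(A{\left(4 \right)},131 \right)}} = \sqrt{\left(\frac{13564}{-22606} - \frac{18100}{7242}\right) - 77} = \sqrt{\left(13564 \left(- \frac{1}{22606}\right) - \frac{9050}{3621}\right) - 77} = \sqrt{\left(- \frac{6782}{11303} - \frac{9050}{3621}\right) - 77} = \sqrt{- \frac{126849772}{40928163} - 77} = \sqrt{- \frac{3278318323}{40928163}} = \frac{i \sqrt{134175546689630649}}{40928163}$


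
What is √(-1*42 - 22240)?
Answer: I*√22282 ≈ 149.27*I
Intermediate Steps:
√(-1*42 - 22240) = √(-42 - 22240) = √(-22282) = I*√22282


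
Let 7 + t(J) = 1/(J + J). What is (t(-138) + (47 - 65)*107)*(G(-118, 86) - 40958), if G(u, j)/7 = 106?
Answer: 5363899486/69 ≈ 7.7738e+7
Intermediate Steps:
G(u, j) = 742 (G(u, j) = 7*106 = 742)
t(J) = -7 + 1/(2*J) (t(J) = -7 + 1/(J + J) = -7 + 1/(2*J))
(t(-138) + (47 - 65)*107)*(G(-118, 86) - 40958) = ((-7 + (½)/(-138)) + (47 - 65)*107)*(742 - 40958) = ((-7 + (½)*(-1/138)) - 18*107)*(-40216) = ((-7 - 1/276) - 1926)*(-40216) = (-1933/276 - 1926)*(-40216) = -533509/276*(-40216) = 5363899486/69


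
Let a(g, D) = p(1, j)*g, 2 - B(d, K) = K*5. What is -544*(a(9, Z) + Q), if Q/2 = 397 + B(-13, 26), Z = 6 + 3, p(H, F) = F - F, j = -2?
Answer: -292672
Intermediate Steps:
B(d, K) = 2 - 5*K (B(d, K) = 2 - K*5 = 2 - 5*K)
p(H, F) = 0
Z = 9
a(g, D) = 0 (a(g, D) = 0*g = 0)
Q = 538 (Q = 2*(397 + (2 - 5*26)) = 2*(397 + (2 - 130)) = 2*(397 - 128) = 2*269 = 538)
-544*(a(9, Z) + Q) = -544*(0 + 538) = -544*538 = -292672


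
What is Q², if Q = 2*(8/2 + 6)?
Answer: 400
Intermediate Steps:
Q = 20 (Q = 2*(8*(½) + 6) = 2*(4 + 6) = 2*10 = 20)
Q² = 20² = 400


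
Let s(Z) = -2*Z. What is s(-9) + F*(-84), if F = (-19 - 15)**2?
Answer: -97086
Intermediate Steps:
F = 1156 (F = (-34)**2 = 1156)
s(-9) + F*(-84) = -2*(-9) + 1156*(-84) = 18 - 97104 = -97086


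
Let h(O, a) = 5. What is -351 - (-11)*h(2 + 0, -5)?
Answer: -296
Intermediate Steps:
-351 - (-11)*h(2 + 0, -5) = -351 - (-11)*5 = -351 - 1*(-55) = -351 + 55 = -296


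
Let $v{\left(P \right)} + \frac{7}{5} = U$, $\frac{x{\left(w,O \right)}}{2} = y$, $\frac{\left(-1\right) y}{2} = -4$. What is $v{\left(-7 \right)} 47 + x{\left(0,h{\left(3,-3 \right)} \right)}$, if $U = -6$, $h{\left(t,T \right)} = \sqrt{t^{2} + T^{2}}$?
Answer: $- \frac{1659}{5} \approx -331.8$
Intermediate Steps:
$h{\left(t,T \right)} = \sqrt{T^{2} + t^{2}}$
$y = 8$ ($y = \left(-2\right) \left(-4\right) = 8$)
$x{\left(w,O \right)} = 16$ ($x{\left(w,O \right)} = 2 \cdot 8 = 16$)
$v{\left(P \right)} = - \frac{37}{5}$ ($v{\left(P \right)} = - \frac{7}{5} - 6 = - \frac{37}{5}$)
$v{\left(-7 \right)} 47 + x{\left(0,h{\left(3,-3 \right)} \right)} = \left(- \frac{37}{5}\right) 47 + 16 = - \frac{1739}{5} + 16 = - \frac{1659}{5}$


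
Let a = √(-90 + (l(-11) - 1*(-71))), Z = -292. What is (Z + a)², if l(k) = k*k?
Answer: (292 - √102)² ≈ 79468.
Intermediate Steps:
l(k) = k²
a = √102 (a = √(-90 + ((-11)² - 1*(-71))) = √(-90 + (121 + 71)) = √(-90 + 192) = √102 ≈ 10.100)
(Z + a)² = (-292 + √102)²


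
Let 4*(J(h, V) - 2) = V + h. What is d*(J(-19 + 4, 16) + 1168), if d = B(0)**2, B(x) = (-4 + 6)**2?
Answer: 18724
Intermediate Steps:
B(x) = 4 (B(x) = 2**2 = 4)
J(h, V) = 2 + V/4 + h/4 (J(h, V) = 2 + (V + h)/4 = 2 + (V/4 + h/4) = 2 + V/4 + h/4)
d = 16 (d = 4**2 = 16)
d*(J(-19 + 4, 16) + 1168) = 16*((2 + (1/4)*16 + (-19 + 4)/4) + 1168) = 16*((2 + 4 + (1/4)*(-15)) + 1168) = 16*((2 + 4 - 15/4) + 1168) = 16*(9/4 + 1168) = 16*(4681/4) = 18724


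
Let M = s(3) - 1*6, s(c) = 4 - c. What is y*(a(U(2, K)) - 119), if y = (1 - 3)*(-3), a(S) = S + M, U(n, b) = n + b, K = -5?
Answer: -762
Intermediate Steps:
M = -5 (M = (4 - 1*3) - 1*6 = (4 - 3) - 6 = 1 - 6 = -5)
U(n, b) = b + n
a(S) = -5 + S (a(S) = S - 5 = -5 + S)
y = 6 (y = -2*(-3) = 6)
y*(a(U(2, K)) - 119) = 6*((-5 + (-5 + 2)) - 119) = 6*((-5 - 3) - 119) = 6*(-8 - 119) = 6*(-127) = -762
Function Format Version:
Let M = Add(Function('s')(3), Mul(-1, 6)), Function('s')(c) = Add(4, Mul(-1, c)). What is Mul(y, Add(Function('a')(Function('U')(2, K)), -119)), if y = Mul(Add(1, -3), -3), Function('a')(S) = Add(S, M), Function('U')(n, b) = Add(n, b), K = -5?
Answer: -762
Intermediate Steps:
M = -5 (M = Add(Add(4, Mul(-1, 3)), Mul(-1, 6)) = Add(Add(4, -3), -6) = Add(1, -6) = -5)
Function('U')(n, b) = Add(b, n)
Function('a')(S) = Add(-5, S) (Function('a')(S) = Add(S, -5) = Add(-5, S))
y = 6 (y = Mul(-2, -3) = 6)
Mul(y, Add(Function('a')(Function('U')(2, K)), -119)) = Mul(6, Add(Add(-5, Add(-5, 2)), -119)) = Mul(6, Add(Add(-5, -3), -119)) = Mul(6, Add(-8, -119)) = Mul(6, -127) = -762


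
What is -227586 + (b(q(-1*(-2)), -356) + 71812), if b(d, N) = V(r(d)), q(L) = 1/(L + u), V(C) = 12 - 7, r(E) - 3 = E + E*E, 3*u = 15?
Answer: -155769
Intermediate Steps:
u = 5 (u = (⅓)*15 = 5)
r(E) = 3 + E + E² (r(E) = 3 + (E + E*E) = 3 + (E + E²) = 3 + E + E²)
V(C) = 5
q(L) = 1/(5 + L) (q(L) = 1/(L + 5) = 1/(5 + L))
b(d, N) = 5
-227586 + (b(q(-1*(-2)), -356) + 71812) = -227586 + (5 + 71812) = -227586 + 71817 = -155769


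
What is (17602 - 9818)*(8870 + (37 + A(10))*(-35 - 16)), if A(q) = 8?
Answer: 51179800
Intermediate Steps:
(17602 - 9818)*(8870 + (37 + A(10))*(-35 - 16)) = (17602 - 9818)*(8870 + (37 + 8)*(-35 - 16)) = 7784*(8870 + 45*(-51)) = 7784*(8870 - 2295) = 7784*6575 = 51179800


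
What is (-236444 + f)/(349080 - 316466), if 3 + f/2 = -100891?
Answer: -219116/16307 ≈ -13.437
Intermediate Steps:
f = -201788 (f = -6 + 2*(-100891) = -6 - 201782 = -201788)
(-236444 + f)/(349080 - 316466) = (-236444 - 201788)/(349080 - 316466) = -438232/32614 = -438232*1/32614 = -219116/16307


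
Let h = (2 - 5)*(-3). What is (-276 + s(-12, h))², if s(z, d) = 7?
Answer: 72361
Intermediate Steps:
h = 9 (h = -3*(-3) = 9)
(-276 + s(-12, h))² = (-276 + 7)² = (-269)² = 72361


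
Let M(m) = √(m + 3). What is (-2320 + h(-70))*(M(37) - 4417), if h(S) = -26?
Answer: 10362282 - 4692*√10 ≈ 1.0347e+7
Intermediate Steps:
M(m) = √(3 + m)
(-2320 + h(-70))*(M(37) - 4417) = (-2320 - 26)*(√(3 + 37) - 4417) = -2346*(√40 - 4417) = -2346*(2*√10 - 4417) = -2346*(-4417 + 2*√10) = 10362282 - 4692*√10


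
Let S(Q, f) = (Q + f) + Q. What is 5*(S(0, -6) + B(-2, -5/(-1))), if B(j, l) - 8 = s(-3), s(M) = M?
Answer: -5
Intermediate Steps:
S(Q, f) = f + 2*Q
B(j, l) = 5 (B(j, l) = 8 - 3 = 5)
5*(S(0, -6) + B(-2, -5/(-1))) = 5*((-6 + 2*0) + 5) = 5*((-6 + 0) + 5) = 5*(-6 + 5) = 5*(-1) = -5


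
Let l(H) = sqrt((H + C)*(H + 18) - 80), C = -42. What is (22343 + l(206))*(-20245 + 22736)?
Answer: 55656413 + 9964*sqrt(2291) ≈ 5.6133e+7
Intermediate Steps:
l(H) = sqrt(-80 + (-42 + H)*(18 + H)) (l(H) = sqrt((H - 42)*(H + 18) - 80) = sqrt((-42 + H)*(18 + H) - 80) = sqrt(-80 + (-42 + H)*(18 + H)))
(22343 + l(206))*(-20245 + 22736) = (22343 + sqrt(-836 + 206**2 - 24*206))*(-20245 + 22736) = (22343 + sqrt(-836 + 42436 - 4944))*2491 = (22343 + sqrt(36656))*2491 = (22343 + 4*sqrt(2291))*2491 = 55656413 + 9964*sqrt(2291)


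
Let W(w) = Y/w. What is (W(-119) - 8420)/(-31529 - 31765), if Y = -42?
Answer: 71567/537999 ≈ 0.13302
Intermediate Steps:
W(w) = -42/w
(W(-119) - 8420)/(-31529 - 31765) = (-42/(-119) - 8420)/(-31529 - 31765) = (-42*(-1/119) - 8420)/(-63294) = (6/17 - 8420)*(-1/63294) = -143134/17*(-1/63294) = 71567/537999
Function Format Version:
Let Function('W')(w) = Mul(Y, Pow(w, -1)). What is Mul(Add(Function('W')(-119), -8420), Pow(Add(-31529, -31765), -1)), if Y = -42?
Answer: Rational(71567, 537999) ≈ 0.13302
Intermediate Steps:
Function('W')(w) = Mul(-42, Pow(w, -1))
Mul(Add(Function('W')(-119), -8420), Pow(Add(-31529, -31765), -1)) = Mul(Add(Mul(-42, Pow(-119, -1)), -8420), Pow(Add(-31529, -31765), -1)) = Mul(Add(Mul(-42, Rational(-1, 119)), -8420), Pow(-63294, -1)) = Mul(Add(Rational(6, 17), -8420), Rational(-1, 63294)) = Mul(Rational(-143134, 17), Rational(-1, 63294)) = Rational(71567, 537999)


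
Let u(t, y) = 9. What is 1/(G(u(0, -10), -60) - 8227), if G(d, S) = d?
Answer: -1/8218 ≈ -0.00012168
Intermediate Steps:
1/(G(u(0, -10), -60) - 8227) = 1/(9 - 8227) = 1/(-8218) = -1/8218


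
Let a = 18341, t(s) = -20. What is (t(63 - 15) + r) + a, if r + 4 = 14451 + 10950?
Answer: 43718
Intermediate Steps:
r = 25397 (r = -4 + (14451 + 10950) = -4 + 25401 = 25397)
(t(63 - 15) + r) + a = (-20 + 25397) + 18341 = 25377 + 18341 = 43718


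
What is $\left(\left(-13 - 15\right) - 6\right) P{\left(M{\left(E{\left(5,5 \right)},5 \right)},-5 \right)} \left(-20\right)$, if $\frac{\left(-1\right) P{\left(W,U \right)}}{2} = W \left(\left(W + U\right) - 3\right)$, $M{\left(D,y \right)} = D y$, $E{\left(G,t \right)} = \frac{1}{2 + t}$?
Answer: $\frac{346800}{49} \approx 7077.5$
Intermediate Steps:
$P{\left(W,U \right)} = - 2 W \left(-3 + U + W\right)$ ($P{\left(W,U \right)} = - 2 W \left(\left(W + U\right) - 3\right) = - 2 W \left(\left(U + W\right) - 3\right) = - 2 W \left(-3 + U + W\right)$)
$\left(\left(-13 - 15\right) - 6\right) P{\left(M{\left(E{\left(5,5 \right)},5 \right)},-5 \right)} \left(-20\right) = \left(\left(-13 - 15\right) - 6\right) 2 \frac{1}{2 + 5} \cdot 5 \left(3 - -5 - \frac{1}{2 + 5} \cdot 5\right) \left(-20\right) = \left(-28 - 6\right) 2 \cdot \frac{1}{7} \cdot 5 \left(3 + 5 - \frac{1}{7} \cdot 5\right) \left(-20\right) = - 34 \cdot 2 \cdot \frac{1}{7} \cdot 5 \left(3 + 5 - \frac{1}{7} \cdot 5\right) \left(-20\right) = - 34 \cdot 2 \cdot \frac{5}{7} \left(3 + 5 - \frac{5}{7}\right) \left(-20\right) = - 34 \cdot 2 \cdot \frac{5}{7} \cdot \frac{51}{7} \left(-20\right) = \left(-34\right) \frac{510}{49} \left(-20\right) = \left(- \frac{17340}{49}\right) \left(-20\right) = \frac{346800}{49}$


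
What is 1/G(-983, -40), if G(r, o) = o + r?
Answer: -1/1023 ≈ -0.00097752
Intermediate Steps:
1/G(-983, -40) = 1/(-40 - 983) = 1/(-1023) = -1/1023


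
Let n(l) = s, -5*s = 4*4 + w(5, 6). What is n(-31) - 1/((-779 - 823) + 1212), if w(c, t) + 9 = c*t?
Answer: -577/78 ≈ -7.3974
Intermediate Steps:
w(c, t) = -9 + c*t
s = -37/5 (s = -(4*4 + (-9 + 5*6))/5 = -(16 + (-9 + 30))/5 = -(16 + 21)/5 = -⅕*37 = -37/5 ≈ -7.4000)
n(l) = -37/5
n(-31) - 1/((-779 - 823) + 1212) = -37/5 - 1/((-779 - 823) + 1212) = -37/5 - 1/(-1602 + 1212) = -37/5 - 1/(-390) = -37/5 - 1*(-1/390) = -37/5 + 1/390 = -577/78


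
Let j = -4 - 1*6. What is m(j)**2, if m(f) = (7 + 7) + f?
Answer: 16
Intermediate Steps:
j = -10 (j = -4 - 6 = -10)
m(f) = 14 + f
m(j)**2 = (14 - 10)**2 = 4**2 = 16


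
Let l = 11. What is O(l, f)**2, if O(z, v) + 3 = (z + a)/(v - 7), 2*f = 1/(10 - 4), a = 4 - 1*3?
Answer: 154449/6889 ≈ 22.420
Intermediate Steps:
a = 1 (a = 4 - 3 = 1)
f = 1/12 (f = 1/(2*(10 - 4)) = (1/2)/6 = (1/2)*(1/6) = 1/12 ≈ 0.083333)
O(z, v) = -3 + (1 + z)/(-7 + v) (O(z, v) = -3 + (z + 1)/(v - 7) = -3 + (1 + z)/(-7 + v))
O(l, f)**2 = ((22 + 11 - 3*1/12)/(-7 + 1/12))**2 = ((22 + 11 - 1/4)/(-83/12))**2 = (-12/83*131/4)**2 = (-393/83)**2 = 154449/6889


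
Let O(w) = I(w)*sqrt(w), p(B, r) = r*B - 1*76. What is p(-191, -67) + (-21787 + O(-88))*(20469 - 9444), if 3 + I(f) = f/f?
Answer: -240188954 - 44100*I*sqrt(22) ≈ -2.4019e+8 - 2.0685e+5*I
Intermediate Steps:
p(B, r) = -76 + B*r (p(B, r) = B*r - 76 = -76 + B*r)
I(f) = -2 (I(f) = -3 + f/f = -3 + 1 = -2)
O(w) = -2*sqrt(w)
p(-191, -67) + (-21787 + O(-88))*(20469 - 9444) = (-76 - 191*(-67)) + (-21787 - 4*I*sqrt(22))*(20469 - 9444) = (-76 + 12797) + (-21787 - 4*I*sqrt(22))*11025 = 12721 + (-21787 - 4*I*sqrt(22))*11025 = 12721 + (-240201675 - 44100*I*sqrt(22)) = -240188954 - 44100*I*sqrt(22)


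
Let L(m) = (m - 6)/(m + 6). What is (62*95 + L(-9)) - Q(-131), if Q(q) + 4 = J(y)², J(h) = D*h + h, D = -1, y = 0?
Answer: 5899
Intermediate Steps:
L(m) = (-6 + m)/(6 + m)
J(h) = 0 (J(h) = -h + h = 0)
Q(q) = -4 (Q(q) = -4 + 0² = -4 + 0 = -4)
(62*95 + L(-9)) - Q(-131) = (62*95 + (-6 - 9)/(6 - 9)) - 1*(-4) = (5890 - 15/(-3)) + 4 = (5890 - ⅓*(-15)) + 4 = (5890 + 5) + 4 = 5895 + 4 = 5899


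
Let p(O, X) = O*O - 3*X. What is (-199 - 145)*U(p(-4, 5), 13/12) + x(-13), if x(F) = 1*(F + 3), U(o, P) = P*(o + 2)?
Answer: -1128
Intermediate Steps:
p(O, X) = O**2 - 3*X
U(o, P) = P*(2 + o)
x(F) = 3 + F (x(F) = 1*(3 + F) = 3 + F)
(-199 - 145)*U(p(-4, 5), 13/12) + x(-13) = (-199 - 145)*((13/12)*(2 + ((-4)**2 - 3*5))) + (3 - 13) = -344*13*(1/12)*(2 + (16 - 15)) - 10 = -1118*(2 + 1)/3 - 10 = -1118*3/3 - 10 = -344*13/4 - 10 = -1118 - 10 = -1128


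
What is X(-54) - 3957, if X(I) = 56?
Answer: -3901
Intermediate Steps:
X(-54) - 3957 = 56 - 3957 = -3901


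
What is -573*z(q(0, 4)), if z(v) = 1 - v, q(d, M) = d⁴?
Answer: -573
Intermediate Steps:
-573*z(q(0, 4)) = -573*(1 - 1*0⁴) = -573*(1 - 1*0) = -573*(1 + 0) = -573*1 = -573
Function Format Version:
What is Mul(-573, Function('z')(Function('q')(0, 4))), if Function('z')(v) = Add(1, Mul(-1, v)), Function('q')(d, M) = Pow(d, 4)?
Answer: -573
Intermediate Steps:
Mul(-573, Function('z')(Function('q')(0, 4))) = Mul(-573, Add(1, Mul(-1, Pow(0, 4)))) = Mul(-573, Add(1, Mul(-1, 0))) = Mul(-573, Add(1, 0)) = Mul(-573, 1) = -573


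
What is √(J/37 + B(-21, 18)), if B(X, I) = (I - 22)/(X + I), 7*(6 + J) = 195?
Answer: √1161615/777 ≈ 1.3871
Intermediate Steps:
J = 153/7 (J = -6 + (⅐)*195 = -6 + 195/7 = 153/7 ≈ 21.857)
B(X, I) = (-22 + I)/(I + X)
√(J/37 + B(-21, 18)) = √((153/7)/37 + (-22 + 18)/(18 - 21)) = √((153/7)*(1/37) - 4/(-3)) = √(153/259 - ⅓*(-4)) = √(153/259 + 4/3) = √(1495/777) = √1161615/777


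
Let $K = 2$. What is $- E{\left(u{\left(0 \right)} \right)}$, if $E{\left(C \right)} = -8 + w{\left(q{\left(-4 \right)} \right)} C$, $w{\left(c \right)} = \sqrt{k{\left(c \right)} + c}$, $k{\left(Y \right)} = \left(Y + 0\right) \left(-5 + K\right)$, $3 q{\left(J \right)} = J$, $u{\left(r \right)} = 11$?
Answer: $8 - \frac{22 \sqrt{6}}{3} \approx -9.9629$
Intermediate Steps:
$q{\left(J \right)} = \frac{J}{3}$
$k{\left(Y \right)} = - 3 Y$ ($k{\left(Y \right)} = \left(Y + 0\right) \left(-5 + 2\right) = Y \left(-3\right) = - 3 Y$)
$w{\left(c \right)} = \sqrt{2} \sqrt{- c}$ ($w{\left(c \right)} = \sqrt{- 3 c + c} = \sqrt{- 2 c} = \sqrt{2} \sqrt{- c}$)
$E{\left(C \right)} = -8 + \frac{2 C \sqrt{6}}{3}$ ($E{\left(C \right)} = -8 + \sqrt{2} \sqrt{- \frac{-4}{3}} C = -8 + \sqrt{2} \sqrt{\left(-1\right) \left(- \frac{4}{3}\right)} C = -8 + \sqrt{2} \sqrt{\frac{4}{3}} C = -8 + \sqrt{2} \frac{2 \sqrt{3}}{3} C = -8 + \frac{2 \sqrt{6}}{3} C = -8 + \frac{2 C \sqrt{6}}{3}$)
$- E{\left(u{\left(0 \right)} \right)} = - (-8 + \frac{2}{3} \cdot 11 \sqrt{6}) = - (-8 + \frac{22 \sqrt{6}}{3}) = 8 - \frac{22 \sqrt{6}}{3}$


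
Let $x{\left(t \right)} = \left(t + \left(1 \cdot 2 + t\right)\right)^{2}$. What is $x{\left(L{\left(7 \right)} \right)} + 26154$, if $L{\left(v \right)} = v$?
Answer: $26410$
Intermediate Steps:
$x{\left(t \right)} = \left(2 + 2 t\right)^{2}$ ($x{\left(t \right)} = \left(t + \left(2 + t\right)\right)^{2} = \left(2 + 2 t\right)^{2}$)
$x{\left(L{\left(7 \right)} \right)} + 26154 = 4 \left(1 + 7\right)^{2} + 26154 = 4 \cdot 8^{2} + 26154 = 4 \cdot 64 + 26154 = 256 + 26154 = 26410$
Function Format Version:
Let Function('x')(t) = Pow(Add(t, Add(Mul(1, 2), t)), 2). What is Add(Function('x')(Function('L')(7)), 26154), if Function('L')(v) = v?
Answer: 26410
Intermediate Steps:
Function('x')(t) = Pow(Add(2, Mul(2, t)), 2) (Function('x')(t) = Pow(Add(t, Add(2, t)), 2) = Pow(Add(2, Mul(2, t)), 2))
Add(Function('x')(Function('L')(7)), 26154) = Add(Mul(4, Pow(Add(1, 7), 2)), 26154) = Add(Mul(4, Pow(8, 2)), 26154) = Add(Mul(4, 64), 26154) = Add(256, 26154) = 26410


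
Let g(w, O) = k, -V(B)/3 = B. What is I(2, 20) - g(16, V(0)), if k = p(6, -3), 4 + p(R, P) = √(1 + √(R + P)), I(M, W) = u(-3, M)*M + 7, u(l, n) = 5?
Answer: 21 - √(1 + √3) ≈ 19.347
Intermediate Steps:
V(B) = -3*B
I(M, W) = 7 + 5*M (I(M, W) = 5*M + 7 = 7 + 5*M)
p(R, P) = -4 + √(1 + √(P + R)) (p(R, P) = -4 + √(1 + √(R + P)) = -4 + √(1 + √(P + R)))
k = -4 + √(1 + √3) (k = -4 + √(1 + √(-3 + 6)) = -4 + √(1 + √3) ≈ -2.3471)
g(w, O) = -4 + √(1 + √3)
I(2, 20) - g(16, V(0)) = (7 + 5*2) - (-4 + √(1 + √3)) = (7 + 10) + (4 - √(1 + √3)) = 17 + (4 - √(1 + √3)) = 21 - √(1 + √3)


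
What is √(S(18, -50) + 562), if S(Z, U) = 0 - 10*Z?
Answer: √382 ≈ 19.545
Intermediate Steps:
S(Z, U) = -10*Z (S(Z, U) = 0 - 10*Z = -10*Z)
√(S(18, -50) + 562) = √(-10*18 + 562) = √(-180 + 562) = √382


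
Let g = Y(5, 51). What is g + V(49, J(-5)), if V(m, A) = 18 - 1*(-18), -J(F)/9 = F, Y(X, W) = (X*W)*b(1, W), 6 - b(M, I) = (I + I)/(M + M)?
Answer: -11439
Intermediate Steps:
b(M, I) = 6 - I/M (b(M, I) = 6 - (I + I)/(M + M) = 6 - 2*I/(2*M) = 6 - 2*I*1/(2*M) = 6 - I/M)
Y(X, W) = W*X*(6 - W) (Y(X, W) = (X*W)*(6 - 1*W/1) = (W*X)*(6 - 1*W*1) = (W*X)*(6 - W) = W*X*(6 - W))
g = -11475 (g = 51*5*(6 - 1*51) = 51*5*(6 - 51) = 51*5*(-45) = -11475)
J(F) = -9*F
V(m, A) = 36 (V(m, A) = 18 + 18 = 36)
g + V(49, J(-5)) = -11475 + 36 = -11439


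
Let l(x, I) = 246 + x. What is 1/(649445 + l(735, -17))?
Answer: 1/650426 ≈ 1.5375e-6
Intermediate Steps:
1/(649445 + l(735, -17)) = 1/(649445 + (246 + 735)) = 1/(649445 + 981) = 1/650426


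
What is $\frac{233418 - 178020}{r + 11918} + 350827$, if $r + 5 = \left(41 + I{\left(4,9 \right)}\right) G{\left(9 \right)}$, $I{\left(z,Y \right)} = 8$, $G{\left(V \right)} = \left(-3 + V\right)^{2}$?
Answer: $\frac{1599438759}{4559} \approx 3.5083 \cdot 10^{5}$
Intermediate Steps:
$r = 1759$ ($r = -5 + \left(41 + 8\right) \left(-3 + 9\right)^{2} = -5 + 49 \cdot 6^{2} = -5 + 49 \cdot 36 = -5 + 1764 = 1759$)
$\frac{233418 - 178020}{r + 11918} + 350827 = \frac{233418 - 178020}{1759 + 11918} + 350827 = \frac{55398}{13677} + 350827 = 55398 \cdot \frac{1}{13677} + 350827 = \frac{18466}{4559} + 350827 = \frac{1599438759}{4559}$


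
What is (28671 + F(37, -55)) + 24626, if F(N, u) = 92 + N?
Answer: 53426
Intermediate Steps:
(28671 + F(37, -55)) + 24626 = (28671 + (92 + 37)) + 24626 = (28671 + 129) + 24626 = 28800 + 24626 = 53426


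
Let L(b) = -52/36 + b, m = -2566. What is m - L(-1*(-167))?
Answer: -24584/9 ≈ -2731.6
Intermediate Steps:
L(b) = -13/9 + b (L(b) = -52*1/36 + b = -13/9 + b)
m - L(-1*(-167)) = -2566 - (-13/9 - 1*(-167)) = -2566 - (-13/9 + 167) = -2566 - 1*1490/9 = -2566 - 1490/9 = -24584/9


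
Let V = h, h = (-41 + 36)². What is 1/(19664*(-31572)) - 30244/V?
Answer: -18776437201177/15520795200 ≈ -1209.8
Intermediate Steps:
h = 25 (h = (-5)² = 25)
V = 25
1/(19664*(-31572)) - 30244/V = 1/(19664*(-31572)) - 30244/25 = (1/19664)*(-1/31572) - 30244*1/25 = -1/620831808 - 30244/25 = -18776437201177/15520795200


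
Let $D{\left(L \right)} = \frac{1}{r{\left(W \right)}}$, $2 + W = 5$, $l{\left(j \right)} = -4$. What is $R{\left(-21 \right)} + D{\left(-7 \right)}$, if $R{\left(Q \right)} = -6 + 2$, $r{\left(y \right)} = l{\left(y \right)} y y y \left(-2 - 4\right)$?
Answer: $- \frac{2591}{648} \approx -3.9985$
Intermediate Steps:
$W = 3$ ($W = -2 + 5 = 3$)
$r{\left(y \right)} = 24 y^{3}$ ($r{\left(y \right)} = - 4 y y y \left(-2 - 4\right) = - 4 y^{2} y \left(-6\right) = - 4 y^{3} \left(-6\right) = 24 y^{3}$)
$D{\left(L \right)} = \frac{1}{648}$ ($D{\left(L \right)} = \frac{1}{24 \cdot 3^{3}} = \frac{1}{24 \cdot 27} = \frac{1}{648}$)
$R{\left(Q \right)} = -4$
$R{\left(-21 \right)} + D{\left(-7 \right)} = -4 + \frac{1}{648} = - \frac{2591}{648}$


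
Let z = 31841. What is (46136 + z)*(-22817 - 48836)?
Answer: -5587285981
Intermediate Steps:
(46136 + z)*(-22817 - 48836) = (46136 + 31841)*(-22817 - 48836) = 77977*(-71653) = -5587285981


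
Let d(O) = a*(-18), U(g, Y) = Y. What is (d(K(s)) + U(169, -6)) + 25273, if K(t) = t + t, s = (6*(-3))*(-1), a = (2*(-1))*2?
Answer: 25339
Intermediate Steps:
a = -4 (a = -2*2 = -4)
s = 18 (s = -18*(-1) = 18)
K(t) = 2*t
d(O) = 72 (d(O) = -4*(-18) = 72)
(d(K(s)) + U(169, -6)) + 25273 = (72 - 6) + 25273 = 66 + 25273 = 25339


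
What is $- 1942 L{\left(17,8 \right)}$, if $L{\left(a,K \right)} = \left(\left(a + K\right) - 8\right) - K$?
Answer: $-17478$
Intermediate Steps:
$L{\left(a,K \right)} = -8 + a$ ($L{\left(a,K \right)} = \left(\left(K + a\right) - 8\right) - K = \left(-8 + K + a\right) - K = -8 + a$)
$- 1942 L{\left(17,8 \right)} = - 1942 \left(-8 + 17\right) = \left(-1942\right) 9 = -17478$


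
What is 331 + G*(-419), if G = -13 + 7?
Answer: 2845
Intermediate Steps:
G = -6
331 + G*(-419) = 331 - 6*(-419) = 331 + 2514 = 2845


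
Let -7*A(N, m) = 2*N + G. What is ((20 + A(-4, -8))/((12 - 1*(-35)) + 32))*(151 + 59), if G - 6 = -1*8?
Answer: 4500/79 ≈ 56.962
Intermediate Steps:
G = -2 (G = 6 - 1*8 = 6 - 8 = -2)
A(N, m) = 2/7 - 2*N/7 (A(N, m) = -(2*N - 2)/7 = -(-2 + 2*N)/7 = 2/7 - 2*N/7)
((20 + A(-4, -8))/((12 - 1*(-35)) + 32))*(151 + 59) = ((20 + (2/7 - 2/7*(-4)))/((12 - 1*(-35)) + 32))*(151 + 59) = ((20 + (2/7 + 8/7))/((12 + 35) + 32))*210 = ((20 + 10/7)/(47 + 32))*210 = ((150/7)/79)*210 = ((150/7)*(1/79))*210 = (150/553)*210 = 4500/79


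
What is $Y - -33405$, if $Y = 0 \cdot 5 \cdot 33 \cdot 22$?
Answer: $33405$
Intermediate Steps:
$Y = 0$ ($Y = 0 \cdot 33 \cdot 22 = 0 \cdot 22 = 0$)
$Y - -33405 = 0 - -33405 = 0 + 33405 = 33405$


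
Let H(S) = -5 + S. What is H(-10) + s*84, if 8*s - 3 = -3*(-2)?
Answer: 159/2 ≈ 79.500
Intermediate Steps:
s = 9/8 (s = 3/8 + (-3*(-2))/8 = 3/8 + (⅛)*6 = 3/8 + ¾ = 9/8 ≈ 1.1250)
H(-10) + s*84 = (-5 - 10) + (9/8)*84 = -15 + 189/2 = 159/2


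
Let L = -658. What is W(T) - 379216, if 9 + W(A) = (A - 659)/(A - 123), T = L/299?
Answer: -14196090176/37435 ≈ -3.7922e+5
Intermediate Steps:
T = -658/299 ≈ -2.2007
W(A) = -9 + (-659 + A)/(-123 + A) (W(A) = -9 + (A - 659)/(A - 123) = -9 + (-659 + A)/(-123 + A))
W(T) - 379216 = 8*(56 - 1*(-658/299))/(-123 - 658/299) - 379216 = 8*(56 + 658/299)/(-37435/299) - 379216 = 8*(-299/37435)*(17402/299) - 379216 = -139216/37435 - 379216 = -14196090176/37435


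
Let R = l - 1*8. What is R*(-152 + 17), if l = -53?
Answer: 8235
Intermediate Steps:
R = -61 (R = -53 - 1*8 = -53 - 8 = -61)
R*(-152 + 17) = -61*(-152 + 17) = -61*(-135) = 8235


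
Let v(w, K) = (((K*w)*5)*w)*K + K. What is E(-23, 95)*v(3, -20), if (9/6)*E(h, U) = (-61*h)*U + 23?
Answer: 1597918560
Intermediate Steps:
E(h, U) = 46/3 - 122*U*h/3 (E(h, U) = 2*((-61*h)*U + 23)/3 = 2*(-61*U*h + 23)/3 = 2*(23 - 61*U*h)/3 = 46/3 - 122*U*h/3)
v(w, K) = K + 5*K²*w² (v(w, K) = ((5*K*w)*w)*K + K = (5*K*w²)*K + K = 5*K²*w² + K = K + 5*K²*w²)
E(-23, 95)*v(3, -20) = (46/3 - 122/3*95*(-23))*(-20*(1 + 5*(-20)*3²)) = (46/3 + 266570/3)*(-20*(1 + 5*(-20)*9)) = 88872*(-20*(1 - 900)) = 88872*(-20*(-899)) = 88872*17980 = 1597918560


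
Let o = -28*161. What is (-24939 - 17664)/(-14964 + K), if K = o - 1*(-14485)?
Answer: 42603/4987 ≈ 8.5428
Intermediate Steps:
o = -4508
K = 9977 (K = -4508 - 1*(-14485) = -4508 + 14485 = 9977)
(-24939 - 17664)/(-14964 + K) = (-24939 - 17664)/(-14964 + 9977) = -42603/(-4987) = -42603*(-1/4987) = 42603/4987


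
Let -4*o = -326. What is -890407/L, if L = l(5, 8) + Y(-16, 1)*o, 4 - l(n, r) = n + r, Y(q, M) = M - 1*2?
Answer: 1780814/181 ≈ 9838.8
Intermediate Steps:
o = 163/2 (o = -1/4*(-326) = 163/2 ≈ 81.500)
Y(q, M) = -2 + M (Y(q, M) = M - 2 = -2 + M)
l(n, r) = 4 - n - r (l(n, r) = 4 - (n + r) = 4 + (-n - r) = 4 - n - r)
L = -181/2 (L = (4 - 1*5 - 1*8) + (-2 + 1)*(163/2) = (4 - 5 - 8) - 1*163/2 = -9 - 163/2 = -181/2 ≈ -90.500)
-890407/L = -890407/(-181/2) = -890407*(-2/181) = 1780814/181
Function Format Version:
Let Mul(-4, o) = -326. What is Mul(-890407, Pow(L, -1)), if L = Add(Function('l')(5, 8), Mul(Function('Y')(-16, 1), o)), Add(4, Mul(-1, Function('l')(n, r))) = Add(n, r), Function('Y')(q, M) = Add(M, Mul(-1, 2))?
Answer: Rational(1780814, 181) ≈ 9838.8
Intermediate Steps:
o = Rational(163, 2) (o = Mul(Rational(-1, 4), -326) = Rational(163, 2) ≈ 81.500)
Function('Y')(q, M) = Add(-2, M) (Function('Y')(q, M) = Add(M, -2) = Add(-2, M))
Function('l')(n, r) = Add(4, Mul(-1, n), Mul(-1, r)) (Function('l')(n, r) = Add(4, Mul(-1, Add(n, r))) = Add(4, Add(Mul(-1, n), Mul(-1, r))) = Add(4, Mul(-1, n), Mul(-1, r)))
L = Rational(-181, 2) (L = Add(Add(4, Mul(-1, 5), Mul(-1, 8)), Mul(Add(-2, 1), Rational(163, 2))) = Add(Add(4, -5, -8), Mul(-1, Rational(163, 2))) = Add(-9, Rational(-163, 2)) = Rational(-181, 2) ≈ -90.500)
Mul(-890407, Pow(L, -1)) = Mul(-890407, Pow(Rational(-181, 2), -1)) = Mul(-890407, Rational(-2, 181)) = Rational(1780814, 181)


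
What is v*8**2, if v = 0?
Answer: 0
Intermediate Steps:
v*8**2 = 0*8**2 = 0*64 = 0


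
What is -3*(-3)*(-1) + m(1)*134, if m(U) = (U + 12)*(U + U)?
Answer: 3475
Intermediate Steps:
m(U) = 2*U*(12 + U) (m(U) = (12 + U)*(2*U) = 2*U*(12 + U))
-3*(-3)*(-1) + m(1)*134 = -3*(-3)*(-1) + (2*1*(12 + 1))*134 = 9*(-1) + (2*1*13)*134 = -9 + 26*134 = -9 + 3484 = 3475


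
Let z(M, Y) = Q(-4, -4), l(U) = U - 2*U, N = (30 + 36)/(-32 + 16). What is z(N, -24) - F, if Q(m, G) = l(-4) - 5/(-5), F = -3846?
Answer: 3851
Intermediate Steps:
N = -33/8 (N = 66/(-16) = 66*(-1/16) = -33/8 ≈ -4.1250)
l(U) = -U
Q(m, G) = 5 (Q(m, G) = -1*(-4) - 5/(-5) = 4 - 5*(-⅕) = 4 + 1 = 5)
z(M, Y) = 5
z(N, -24) - F = 5 - 1*(-3846) = 5 + 3846 = 3851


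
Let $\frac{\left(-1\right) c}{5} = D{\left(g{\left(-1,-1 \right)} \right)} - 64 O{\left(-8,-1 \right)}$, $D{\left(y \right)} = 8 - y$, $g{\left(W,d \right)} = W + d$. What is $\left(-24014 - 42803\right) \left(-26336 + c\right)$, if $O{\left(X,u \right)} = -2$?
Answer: $1805796242$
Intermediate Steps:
$c = -690$ ($c = - 5 \left(\left(8 - \left(-1 - 1\right)\right) - -128\right) = - 5 \left(\left(8 - -2\right) + 128\right) = - 5 \left(\left(8 + 2\right) + 128\right) = - 5 \left(10 + 128\right) = \left(-5\right) 138 = -690$)
$\left(-24014 - 42803\right) \left(-26336 + c\right) = \left(-24014 - 42803\right) \left(-26336 - 690\right) = \left(-24014 - 42803\right) \left(-27026\right) = \left(-66817\right) \left(-27026\right) = 1805796242$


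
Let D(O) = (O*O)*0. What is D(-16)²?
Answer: 0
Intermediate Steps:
D(O) = 0 (D(O) = O²*0 = 0)
D(-16)² = 0² = 0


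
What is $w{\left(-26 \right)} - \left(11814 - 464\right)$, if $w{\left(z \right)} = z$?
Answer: $-11376$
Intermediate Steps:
$w{\left(-26 \right)} - \left(11814 - 464\right) = -26 - \left(11814 - 464\right) = -26 - 11350 = -11376$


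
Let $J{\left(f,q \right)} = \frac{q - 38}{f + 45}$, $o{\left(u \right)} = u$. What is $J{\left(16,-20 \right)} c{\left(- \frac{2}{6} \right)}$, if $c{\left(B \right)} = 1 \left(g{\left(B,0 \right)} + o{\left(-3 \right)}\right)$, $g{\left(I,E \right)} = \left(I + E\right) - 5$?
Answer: $\frac{1450}{183} \approx 7.9235$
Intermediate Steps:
$g{\left(I,E \right)} = -5 + E + I$ ($g{\left(I,E \right)} = \left(E + I\right) - 5 = -5 + E + I$)
$J{\left(f,q \right)} = \frac{-38 + q}{45 + f}$
$c{\left(B \right)} = -8 + B$ ($c{\left(B \right)} = 1 \left(\left(-5 + 0 + B\right) - 3\right) = 1 \left(\left(-5 + B\right) - 3\right) = 1 \left(-8 + B\right) = -8 + B$)
$J{\left(16,-20 \right)} c{\left(- \frac{2}{6} \right)} = \frac{-38 - 20}{45 + 16} \left(-8 - \frac{2}{6}\right) = \frac{1}{61} \left(-58\right) \left(-8 - \frac{1}{3}\right) = \left(- \frac{58}{61}\right) \left(- \frac{25}{3}\right) = \frac{1450}{183}$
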